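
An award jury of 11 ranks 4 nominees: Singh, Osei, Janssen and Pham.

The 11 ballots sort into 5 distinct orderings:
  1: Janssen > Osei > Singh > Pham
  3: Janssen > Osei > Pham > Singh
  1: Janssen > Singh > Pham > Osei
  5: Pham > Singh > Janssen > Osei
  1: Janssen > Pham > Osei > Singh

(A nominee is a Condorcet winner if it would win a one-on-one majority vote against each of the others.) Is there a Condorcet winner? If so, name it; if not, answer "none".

Janssen

Pairwise majorities:
Singh vs Osei: Singh, 6–5.
Singh vs Janssen: Janssen, 6–5.
Singh vs Pham: Singh is ranked higher on 1+1 = 2 ballots, Pham on 9. Pham wins 9–2.
Osei–Janssen: Janssen 11–0.
Osei vs Pham: Pham wins 7–4.
Janssen vs Pham: Janssen preferred on 1+3+1+1 = 6 ballots; Janssen wins 6–5.
Janssen wins every pairwise contest, so Janssen is the Condorcet winner.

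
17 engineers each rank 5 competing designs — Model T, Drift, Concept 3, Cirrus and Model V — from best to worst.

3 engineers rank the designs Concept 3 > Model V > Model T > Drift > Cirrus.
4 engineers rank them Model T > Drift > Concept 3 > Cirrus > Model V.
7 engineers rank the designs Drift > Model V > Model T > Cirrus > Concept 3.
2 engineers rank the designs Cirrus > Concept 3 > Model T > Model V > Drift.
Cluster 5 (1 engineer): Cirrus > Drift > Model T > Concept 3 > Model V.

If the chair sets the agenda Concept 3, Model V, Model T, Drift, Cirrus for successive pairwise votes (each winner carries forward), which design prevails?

Round 1: Concept 3 vs Model V — 10–7, Concept 3 advances.
Round 2: Concept 3 vs Model T — 5–12, Model T advances.
Round 3: Model T vs Drift — 9–8, Model T advances.
Round 4: Model T vs Cirrus — 14–3, Model T advances.
The agenda winner is Model T.

Model T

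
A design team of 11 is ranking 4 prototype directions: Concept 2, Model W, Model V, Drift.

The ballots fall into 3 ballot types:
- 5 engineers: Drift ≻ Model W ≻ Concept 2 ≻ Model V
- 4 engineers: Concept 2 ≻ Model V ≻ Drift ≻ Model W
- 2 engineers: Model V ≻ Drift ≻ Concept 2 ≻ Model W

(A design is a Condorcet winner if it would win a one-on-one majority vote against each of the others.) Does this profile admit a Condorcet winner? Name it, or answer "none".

Pairwise majorities:
Concept 2 vs Model W: Concept 2 is ranked higher on 4+2 = 6 ballots, Model W on 5. Concept 2 wins 6–5.
Concept 2 vs Model V: 9 to 2, Concept 2.
Concept 2 vs Drift: Concept 2 is ranked higher on 4 ballots, Drift on 7. Drift wins 7–4.
Model W vs Model V: Model W is ranked higher on 5 ballots, Model V on 6. Model V wins 6–5.
Model W vs Drift: 0 to 11, Drift.
Model V vs Drift: Model V preferred on 4+2 = 6 ballots; Model V wins 6–5.
Every design loses at least once (Concept 2 loses to Drift; Model W loses to Concept 2; Model V loses to Concept 2; Drift loses to Model V). The majority relation contains the cycle Concept 2 → Model V → Drift → Concept 2, so there is no Condorcet winner.

none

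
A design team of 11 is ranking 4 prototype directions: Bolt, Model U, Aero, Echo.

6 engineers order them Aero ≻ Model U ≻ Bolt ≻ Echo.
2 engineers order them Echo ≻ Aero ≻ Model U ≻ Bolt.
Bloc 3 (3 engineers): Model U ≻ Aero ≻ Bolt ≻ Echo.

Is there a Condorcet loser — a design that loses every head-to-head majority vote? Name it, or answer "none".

Pairwise majorities:
Bolt–Model U: Model U 11–0.
Bolt vs Aero: Aero wins 11–0.
Bolt vs Echo: Bolt preferred on 6+3 = 9 ballots; Bolt wins 9–2.
Model U vs Aero: Aero, 8–3.
Model U vs Echo: 9 to 2, Model U.
Aero vs Echo: Aero wins 9–2.
Echo loses to every other design — it is the Condorcet loser.

Echo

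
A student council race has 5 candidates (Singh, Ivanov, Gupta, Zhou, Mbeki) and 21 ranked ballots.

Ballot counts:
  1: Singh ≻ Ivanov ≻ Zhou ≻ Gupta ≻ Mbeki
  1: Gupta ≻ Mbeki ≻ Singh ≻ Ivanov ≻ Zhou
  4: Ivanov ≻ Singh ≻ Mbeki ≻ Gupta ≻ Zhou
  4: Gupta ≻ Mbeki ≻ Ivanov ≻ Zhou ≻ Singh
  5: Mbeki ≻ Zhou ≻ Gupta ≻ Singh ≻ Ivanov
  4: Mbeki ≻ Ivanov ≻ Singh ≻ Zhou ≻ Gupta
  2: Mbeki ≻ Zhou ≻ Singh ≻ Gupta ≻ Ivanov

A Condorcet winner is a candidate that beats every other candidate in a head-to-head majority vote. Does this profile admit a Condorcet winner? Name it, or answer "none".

Pairwise majorities:
Singh vs Ivanov: Ivanov wins 12–9.
Singh vs Gupta: Singh wins 11–10.
Singh vs Zhou: Zhou, 11–10.
Singh vs Mbeki: Mbeki wins 16–5.
Ivanov vs Gupta: Gupta, 12–9.
Ivanov–Zhou: Ivanov 14–7.
Ivanov vs Mbeki: Mbeki, 16–5.
Gupta vs Zhou: Zhou, 12–9.
Gupta vs Mbeki: Mbeki, 15–6.
Zhou vs Mbeki: Mbeki, 20–1.
Mbeki defeats every rival head-to-head and is the Condorcet winner.

Mbeki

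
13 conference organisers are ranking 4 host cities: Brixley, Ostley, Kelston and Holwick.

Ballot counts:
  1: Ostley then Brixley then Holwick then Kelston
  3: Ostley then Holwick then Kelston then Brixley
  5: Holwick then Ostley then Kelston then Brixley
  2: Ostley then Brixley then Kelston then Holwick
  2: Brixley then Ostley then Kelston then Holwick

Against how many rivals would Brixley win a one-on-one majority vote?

0

Brixley against each rival (13 organisers):
Brixley vs Ostley: Ostley, 11–2.
Brixley vs Kelston: 1+2+2 = 5 for Brixley, 8 for Kelston — Kelston by 8–5.
Brixley–Holwick: Holwick 8–5.
Brixley beats no one; loses to Ostley, Kelston, Holwick — 0 pairwise wins.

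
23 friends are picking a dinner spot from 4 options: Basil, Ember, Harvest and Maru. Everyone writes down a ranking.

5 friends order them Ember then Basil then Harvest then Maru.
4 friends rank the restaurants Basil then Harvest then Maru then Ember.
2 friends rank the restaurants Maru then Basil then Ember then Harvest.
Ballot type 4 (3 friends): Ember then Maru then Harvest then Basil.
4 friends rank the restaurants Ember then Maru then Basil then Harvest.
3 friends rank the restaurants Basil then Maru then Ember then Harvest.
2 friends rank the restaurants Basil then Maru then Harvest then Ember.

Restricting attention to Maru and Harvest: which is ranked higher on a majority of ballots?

Maru

Ballots ranking Maru above Harvest: 2 + 3 + 4 + 3 + 2 = 14.
Ballots ranking Harvest above Maru: 23 − 14 = 9.
Maru wins the head-to-head 14–9.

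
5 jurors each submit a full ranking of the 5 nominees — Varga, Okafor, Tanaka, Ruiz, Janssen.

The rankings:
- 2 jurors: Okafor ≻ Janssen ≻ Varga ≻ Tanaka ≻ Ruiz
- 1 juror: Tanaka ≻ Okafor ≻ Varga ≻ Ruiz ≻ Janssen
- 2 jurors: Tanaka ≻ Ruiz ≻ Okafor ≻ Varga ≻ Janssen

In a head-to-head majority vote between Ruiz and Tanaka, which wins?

Tanaka

No ballot ranks Ruiz above Tanaka: 0.
Ballots ranking Tanaka above Ruiz: 5 − 0 = 5.
Tanaka wins the head-to-head 5–0.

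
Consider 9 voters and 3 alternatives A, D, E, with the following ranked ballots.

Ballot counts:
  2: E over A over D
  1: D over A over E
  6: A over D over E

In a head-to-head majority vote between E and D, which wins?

Ballots ranking E above D: 2.
Ballots ranking D above E: 9 − 2 = 7.
D wins the head-to-head 7–2.

D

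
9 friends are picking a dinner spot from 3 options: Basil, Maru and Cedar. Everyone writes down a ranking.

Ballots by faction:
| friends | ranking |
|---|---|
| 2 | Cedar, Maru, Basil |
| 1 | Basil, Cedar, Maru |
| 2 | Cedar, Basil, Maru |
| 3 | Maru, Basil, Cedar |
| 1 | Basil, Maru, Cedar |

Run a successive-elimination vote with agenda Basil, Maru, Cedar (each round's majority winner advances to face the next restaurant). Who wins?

Round 1: Basil vs Maru — 4–5, Maru advances.
Round 2: Maru vs Cedar — 4–5, Cedar advances.
Cedar survives the agenda.

Cedar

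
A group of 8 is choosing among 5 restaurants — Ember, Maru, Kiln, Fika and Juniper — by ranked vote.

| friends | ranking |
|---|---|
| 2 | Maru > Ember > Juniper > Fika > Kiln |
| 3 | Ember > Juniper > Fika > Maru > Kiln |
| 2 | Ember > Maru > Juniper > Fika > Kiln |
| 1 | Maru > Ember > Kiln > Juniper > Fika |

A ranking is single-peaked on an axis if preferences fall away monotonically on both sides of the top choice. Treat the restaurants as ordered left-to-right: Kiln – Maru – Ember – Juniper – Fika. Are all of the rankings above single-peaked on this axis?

Axis positions: Kiln=1, Maru=2, Ember=3, Juniper=4, Fika=5.
Type 1 (peak Maru at position 2): ranking walks positions 2-3-4-5-1, expanding outward from the peak — single-peaked.
Type 2 (peak Ember at position 3): ranking walks positions 3-4-5-2-1, expanding outward from the peak — single-peaked.
Type 3 (peak Ember at position 3): ranking walks positions 3-2-4-5-1, expanding outward from the peak — single-peaked.
Type 4 (peak Maru at position 2): ranking walks positions 2-3-1-4-5, expanding outward from the peak — single-peaked.
Every ranking is single-peaked on this axis.

yes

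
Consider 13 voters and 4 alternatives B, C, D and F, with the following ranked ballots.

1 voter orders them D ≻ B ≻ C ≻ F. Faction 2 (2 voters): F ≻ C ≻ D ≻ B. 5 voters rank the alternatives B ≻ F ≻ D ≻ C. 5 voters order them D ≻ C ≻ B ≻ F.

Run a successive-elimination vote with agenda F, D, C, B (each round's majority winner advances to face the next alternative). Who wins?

B

Round 1: F vs D — 7–6, F advances.
Round 2: F vs C — 7–6, F advances.
Round 3: F vs B — 2–11, B advances.
B survives the agenda.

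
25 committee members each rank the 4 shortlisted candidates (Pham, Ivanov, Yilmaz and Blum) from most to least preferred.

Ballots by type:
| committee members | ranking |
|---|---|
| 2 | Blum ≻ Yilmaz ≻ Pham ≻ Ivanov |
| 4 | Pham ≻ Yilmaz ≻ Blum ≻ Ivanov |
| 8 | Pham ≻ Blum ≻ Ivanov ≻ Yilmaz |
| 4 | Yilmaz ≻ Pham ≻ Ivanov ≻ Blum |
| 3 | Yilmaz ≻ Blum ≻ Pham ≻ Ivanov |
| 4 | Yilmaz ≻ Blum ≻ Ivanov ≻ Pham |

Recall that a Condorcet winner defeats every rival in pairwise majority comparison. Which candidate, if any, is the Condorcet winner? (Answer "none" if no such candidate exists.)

Check each pair by majority over 25 ballots:
Pham vs Ivanov: Pham is ranked higher on 2+4+8+4+3 = 21 ballots, Ivanov on 4. Pham wins 21–4.
Pham vs Yilmaz: Pham is ranked higher on 4+8 = 12 ballots, Yilmaz on 13. Yilmaz wins 13–12.
Pham vs Blum: 16 to 9, Pham.
Ivanov vs Yilmaz: 8 for Ivanov, 17 for Yilmaz — Yilmaz by 17–8.
Ivanov vs Blum: 4 to 21, Blum.
Yilmaz vs Blum: 4+4+3+4 = 15 for Yilmaz, 10 for Blum — Yilmaz by 15–10.
Yilmaz wins every pairwise contest, so Yilmaz is the Condorcet winner.

Yilmaz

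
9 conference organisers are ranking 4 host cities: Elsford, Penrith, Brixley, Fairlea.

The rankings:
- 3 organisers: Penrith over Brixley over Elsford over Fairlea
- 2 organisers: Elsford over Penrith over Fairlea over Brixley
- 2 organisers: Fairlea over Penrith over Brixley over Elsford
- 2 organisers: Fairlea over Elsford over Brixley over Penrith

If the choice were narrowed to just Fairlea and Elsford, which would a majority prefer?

Ballots ranking Fairlea above Elsford: 2 + 2 = 4.
Ballots ranking Elsford above Fairlea: 9 − 4 = 5.
Elsford wins the head-to-head 5–4.

Elsford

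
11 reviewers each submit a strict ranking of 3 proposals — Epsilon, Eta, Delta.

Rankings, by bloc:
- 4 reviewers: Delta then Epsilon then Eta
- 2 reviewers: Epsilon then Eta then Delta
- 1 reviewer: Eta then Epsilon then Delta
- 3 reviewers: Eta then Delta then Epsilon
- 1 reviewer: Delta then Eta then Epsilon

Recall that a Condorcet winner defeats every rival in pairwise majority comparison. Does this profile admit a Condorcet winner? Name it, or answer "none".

none

Pairwise majorities:
Epsilon vs Eta: 6 to 5, Epsilon.
Epsilon vs Delta: Epsilon is ranked higher on 2+1 = 3 ballots, Delta on 8. Delta wins 8–3.
Eta vs Delta: 2+1+3 = 6 for Eta, 5 for Delta — Eta by 6–5.
No project is unbeaten: Epsilon loses to Delta; Eta loses to Epsilon; Delta loses to Eta. In particular Epsilon > Eta > Delta > Epsilon is a majority cycle — no Condorcet winner exists.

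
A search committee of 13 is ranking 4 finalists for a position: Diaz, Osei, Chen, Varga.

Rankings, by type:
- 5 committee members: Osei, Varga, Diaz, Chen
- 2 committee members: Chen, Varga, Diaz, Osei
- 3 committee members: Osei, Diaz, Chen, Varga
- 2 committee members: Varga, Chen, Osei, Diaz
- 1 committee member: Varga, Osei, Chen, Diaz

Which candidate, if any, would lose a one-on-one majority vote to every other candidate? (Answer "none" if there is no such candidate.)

Pairwise majorities:
Diaz vs Osei: Diaz is ranked higher on 2 ballots, Osei on 11. Osei wins 11–2.
Diaz vs Chen: Diaz wins 8–5.
Diaz vs Varga: 3 for Diaz, 10 for Varga — Varga by 10–3.
Osei vs Chen: Osei is ranked higher on 5+3+1 = 9 ballots, Chen on 4. Osei wins 9–4.
Osei vs Varga: 5+3 = 8 for Osei, 5 for Varga — Osei by 8–5.
Chen vs Varga: Varga wins 8–5.
Chen is beaten in every head-to-head and is the Condorcet loser.

Chen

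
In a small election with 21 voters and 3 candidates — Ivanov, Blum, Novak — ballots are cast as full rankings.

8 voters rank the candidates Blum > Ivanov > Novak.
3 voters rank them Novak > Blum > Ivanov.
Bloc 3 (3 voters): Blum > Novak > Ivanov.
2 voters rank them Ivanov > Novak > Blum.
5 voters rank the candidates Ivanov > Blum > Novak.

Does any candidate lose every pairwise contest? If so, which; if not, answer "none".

Novak

Pairwise majorities:
Ivanov vs Blum: Blum, 14–7.
Ivanov–Novak: Ivanov 15–6.
Blum vs Novak: 8+3+5 = 16 for Blum, 5 for Novak — Blum by 16–5.
Novak loses to every other candidate — it is the Condorcet loser.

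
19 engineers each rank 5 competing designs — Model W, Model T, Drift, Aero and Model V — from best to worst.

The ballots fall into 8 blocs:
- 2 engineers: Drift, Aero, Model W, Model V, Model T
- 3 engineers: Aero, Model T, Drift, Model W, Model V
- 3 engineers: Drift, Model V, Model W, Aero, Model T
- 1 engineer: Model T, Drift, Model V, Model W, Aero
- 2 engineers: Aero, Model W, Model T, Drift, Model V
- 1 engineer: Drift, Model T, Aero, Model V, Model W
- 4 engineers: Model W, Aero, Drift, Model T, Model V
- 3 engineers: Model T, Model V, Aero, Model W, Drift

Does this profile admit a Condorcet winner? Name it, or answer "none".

Check each pair by majority over 19 ballots:
Model W vs Model T: 11 to 8, Model W.
Model W–Drift: Drift 10–9.
Model W vs Aero: Model W is ranked higher on 3+1+4 = 8 ballots, Aero on 11. Aero wins 11–8.
Model W vs Model V: 11 to 8, Model W.
Model T–Drift: Drift 10–9.
Model T vs Aero: Aero, 14–5.
Model T vs Model V: 3+1+2+1+4+3 = 14 for Model T, 5 for Model V — Model T by 14–5.
Drift vs Aero: 7 to 12, Aero.
Drift vs Model V: Drift wins 16–3.
Aero vs Model V: Aero, 12–7.
Aero defeats every rival head-to-head and is the Condorcet winner.

Aero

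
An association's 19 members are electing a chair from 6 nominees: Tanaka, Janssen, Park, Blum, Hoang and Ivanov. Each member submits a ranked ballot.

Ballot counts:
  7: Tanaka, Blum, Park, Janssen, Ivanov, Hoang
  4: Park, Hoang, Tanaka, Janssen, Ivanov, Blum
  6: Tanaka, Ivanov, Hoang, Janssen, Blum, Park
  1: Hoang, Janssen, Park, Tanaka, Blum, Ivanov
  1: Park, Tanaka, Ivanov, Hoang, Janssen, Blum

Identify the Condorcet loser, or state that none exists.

Head-to-head results (19 voters):
Tanaka vs Janssen: Tanaka wins 18–1.
Tanaka vs Park: Tanaka is ranked higher on 7+6 = 13 ballots, Park on 6. Tanaka wins 13–6.
Tanaka vs Blum: 7+4+6+1+1 = 19 for Tanaka, 0 for Blum — Tanaka by 19–0.
Tanaka vs Hoang: Tanaka is ranked higher on 7+6+1 = 14 ballots, Hoang on 5. Tanaka wins 14–5.
Tanaka vs Ivanov: 7+4+6+1+1 = 19 for Tanaka, 0 for Ivanov — Tanaka by 19–0.
Janssen vs Park: Park, 12–7.
Janssen vs Blum: Janssen wins 12–7.
Janssen vs Hoang: Hoang, 12–7.
Janssen vs Ivanov: Janssen is ranked higher on 7+4+1 = 12 ballots, Ivanov on 7. Janssen wins 12–7.
Park vs Blum: Blum wins 13–6.
Park vs Hoang: 7+4+1 = 12 for Park, 7 for Hoang — Park by 12–7.
Park vs Ivanov: Park is ranked higher on 7+4+1+1 = 13 ballots, Ivanov on 6. Park wins 13–6.
Blum vs Hoang: Hoang wins 12–7.
Blum vs Ivanov: Ivanov wins 11–8.
Hoang vs Ivanov: 4+1 = 5 for Hoang, 14 for Ivanov — Ivanov by 14–5.
Each candidate has at least one pairwise win (Tanaka beats Janssen; Janssen beats Blum; Park beats Janssen; Blum beats Park; Hoang beats Janssen; Ivanov beats Blum) — no Condorcet loser.

none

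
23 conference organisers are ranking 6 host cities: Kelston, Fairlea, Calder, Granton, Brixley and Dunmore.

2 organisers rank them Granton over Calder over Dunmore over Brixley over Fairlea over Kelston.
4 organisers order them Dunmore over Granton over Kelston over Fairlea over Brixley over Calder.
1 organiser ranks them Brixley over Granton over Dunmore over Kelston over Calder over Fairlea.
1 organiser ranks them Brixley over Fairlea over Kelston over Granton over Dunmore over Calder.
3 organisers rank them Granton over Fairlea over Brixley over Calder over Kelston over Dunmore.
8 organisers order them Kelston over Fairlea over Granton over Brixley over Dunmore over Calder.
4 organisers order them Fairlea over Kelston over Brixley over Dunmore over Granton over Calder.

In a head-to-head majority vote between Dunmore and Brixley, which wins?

Brixley

Ballots ranking Dunmore above Brixley: 2 + 4 = 6.
Ballots ranking Brixley above Dunmore: 23 − 6 = 17.
Brixley wins the head-to-head 17–6.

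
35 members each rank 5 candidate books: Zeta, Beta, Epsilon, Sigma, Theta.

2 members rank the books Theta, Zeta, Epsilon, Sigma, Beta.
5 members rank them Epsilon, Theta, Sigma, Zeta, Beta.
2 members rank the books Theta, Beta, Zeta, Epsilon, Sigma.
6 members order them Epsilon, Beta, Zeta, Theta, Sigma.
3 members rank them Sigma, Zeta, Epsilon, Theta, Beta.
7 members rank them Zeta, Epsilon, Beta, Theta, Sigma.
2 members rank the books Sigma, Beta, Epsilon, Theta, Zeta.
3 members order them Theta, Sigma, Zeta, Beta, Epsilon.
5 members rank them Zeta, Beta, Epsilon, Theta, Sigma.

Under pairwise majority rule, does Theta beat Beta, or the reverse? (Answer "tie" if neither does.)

Ballots ranking Theta above Beta: 2 + 5 + 2 + 3 + 3 = 15.
Ballots ranking Beta above Theta: 35 − 15 = 20.
Beta wins the head-to-head 20–15.

Beta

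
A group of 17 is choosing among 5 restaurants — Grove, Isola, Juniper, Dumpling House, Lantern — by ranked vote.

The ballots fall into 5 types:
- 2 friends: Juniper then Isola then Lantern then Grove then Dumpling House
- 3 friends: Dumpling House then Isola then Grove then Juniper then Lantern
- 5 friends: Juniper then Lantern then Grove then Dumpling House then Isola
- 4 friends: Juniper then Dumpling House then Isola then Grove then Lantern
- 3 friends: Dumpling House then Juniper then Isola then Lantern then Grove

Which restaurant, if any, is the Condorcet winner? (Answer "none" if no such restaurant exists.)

Juniper

Head-to-head results (17 friends):
Grove vs Isola: Grove is ranked higher on 5 ballots, Isola on 12. Isola wins 12–5.
Grove vs Juniper: Grove is ranked higher on 3 ballots, Juniper on 14. Juniper wins 14–3.
Grove vs Dumpling House: 2+5 = 7 for Grove, 10 for Dumpling House — Dumpling House by 10–7.
Grove vs Lantern: 7 to 10, Lantern.
Isola vs Juniper: Isola is ranked higher on 3 ballots, Juniper on 14. Juniper wins 14–3.
Isola vs Dumpling House: Isola preferred on 2 ballots; Dumpling House wins 15–2.
Isola vs Lantern: 12 to 5, Isola.
Juniper vs Dumpling House: 2+5+4 = 11 for Juniper, 6 for Dumpling House — Juniper by 11–6.
Juniper vs Lantern: 17 to 0, Juniper.
Dumpling House vs Lantern: 10 to 7, Dumpling House.
Only Juniper has no losses; Juniper is the Condorcet winner.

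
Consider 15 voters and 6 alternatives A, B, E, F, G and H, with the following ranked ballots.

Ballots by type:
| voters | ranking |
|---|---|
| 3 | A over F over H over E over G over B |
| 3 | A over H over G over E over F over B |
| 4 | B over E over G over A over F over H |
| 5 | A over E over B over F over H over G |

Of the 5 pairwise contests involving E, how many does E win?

E against each rival (15 voters):
E vs A: E is ranked higher on 4 ballots, A on 11. A wins 11–4.
E vs B: E wins 11–4.
E vs F: E wins 12–3.
E vs G: E, 12–3.
E vs H: E, 9–6.
E beats B, F, G, H; loses to A — 4 pairwise wins.

4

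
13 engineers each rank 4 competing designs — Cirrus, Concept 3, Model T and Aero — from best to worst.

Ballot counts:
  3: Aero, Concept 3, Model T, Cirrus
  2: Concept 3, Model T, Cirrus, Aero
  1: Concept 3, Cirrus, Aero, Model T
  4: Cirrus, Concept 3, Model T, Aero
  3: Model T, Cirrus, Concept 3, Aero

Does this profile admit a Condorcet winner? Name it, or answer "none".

Pairwise majorities:
Cirrus vs Concept 3: Cirrus, 7–6.
Cirrus–Model T: Model T 8–5.
Cirrus–Aero: Cirrus 10–3.
Concept 3 vs Model T: Concept 3, 10–3.
Concept 3–Aero: Concept 3 10–3.
Model T–Aero: Model T 9–4.
Each design drops at least one matchup (Cirrus loses to Model T; Concept 3 loses to Cirrus; Model T loses to Concept 3; Aero loses to Cirrus); the cycle Cirrus beats Concept 3 beats Model T beats Cirrus rules out a Condorcet winner.

none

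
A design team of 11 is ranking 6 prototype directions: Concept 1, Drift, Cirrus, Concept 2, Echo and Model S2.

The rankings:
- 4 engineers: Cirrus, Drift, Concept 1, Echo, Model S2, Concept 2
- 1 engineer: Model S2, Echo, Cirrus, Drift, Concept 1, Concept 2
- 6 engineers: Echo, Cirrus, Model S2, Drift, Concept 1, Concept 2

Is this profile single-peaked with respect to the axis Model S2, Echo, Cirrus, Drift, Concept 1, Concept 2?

Axis positions: Model S2=1, Echo=2, Cirrus=3, Drift=4, Concept 1=5, Concept 2=6.
Group 1 (peak Cirrus at position 3): ranking walks positions 3-4-5-2-1-6, expanding outward from the peak — single-peaked.
Group 2 (peak Model S2 at position 1): ranking walks positions 1-2-3-4-5-6, expanding outward from the peak — single-peaked.
Group 3 (peak Echo at position 2): ranking walks positions 2-3-1-4-5-6, expanding outward from the peak — single-peaked.
Every ranking is single-peaked on this axis.

yes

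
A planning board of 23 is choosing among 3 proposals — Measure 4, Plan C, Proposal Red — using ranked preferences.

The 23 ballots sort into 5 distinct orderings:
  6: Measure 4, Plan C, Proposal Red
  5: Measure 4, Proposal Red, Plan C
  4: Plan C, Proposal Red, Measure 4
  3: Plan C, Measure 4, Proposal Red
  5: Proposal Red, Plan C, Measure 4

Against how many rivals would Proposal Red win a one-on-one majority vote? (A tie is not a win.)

Proposal Red against each rival (23 council members):
Proposal Red vs Measure 4: Proposal Red preferred on 4+5 = 9 ballots; Measure 4 wins 14–9.
Proposal Red–Plan C: Plan C 13–10.
Proposal Red beats no one; loses to Measure 4, Plan C — 0 pairwise wins.

0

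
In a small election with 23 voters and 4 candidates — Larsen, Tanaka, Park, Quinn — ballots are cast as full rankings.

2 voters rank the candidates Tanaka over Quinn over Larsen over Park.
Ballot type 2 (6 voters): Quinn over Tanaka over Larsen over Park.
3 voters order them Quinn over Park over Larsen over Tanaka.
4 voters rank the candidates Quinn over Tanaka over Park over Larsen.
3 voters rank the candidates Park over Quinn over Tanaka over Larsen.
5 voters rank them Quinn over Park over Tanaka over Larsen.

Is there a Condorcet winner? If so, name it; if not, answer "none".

Pairwise majorities:
Larsen vs Tanaka: 3 to 20, Tanaka.
Larsen vs Park: Larsen is ranked higher on 2+6 = 8 ballots, Park on 15. Park wins 15–8.
Larsen vs Quinn: 0 for Larsen, 23 for Quinn — Quinn by 23–0.
Tanaka vs Park: 12 to 11, Tanaka.
Tanaka vs Quinn: 2 to 21, Quinn.
Park vs Quinn: Park is ranked higher on 3 ballots, Quinn on 20. Quinn wins 20–3.
Only Quinn has no losses; Quinn is the Condorcet winner.

Quinn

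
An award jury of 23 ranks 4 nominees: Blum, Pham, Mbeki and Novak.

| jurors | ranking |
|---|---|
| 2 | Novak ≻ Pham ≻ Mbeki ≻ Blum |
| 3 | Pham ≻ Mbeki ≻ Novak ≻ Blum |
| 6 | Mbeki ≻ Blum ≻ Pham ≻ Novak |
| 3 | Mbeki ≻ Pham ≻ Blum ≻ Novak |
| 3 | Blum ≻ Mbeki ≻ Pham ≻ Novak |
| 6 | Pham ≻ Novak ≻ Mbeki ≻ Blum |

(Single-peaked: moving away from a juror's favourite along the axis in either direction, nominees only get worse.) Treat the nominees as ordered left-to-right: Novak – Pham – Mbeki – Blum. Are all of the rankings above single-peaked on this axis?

Axis positions: Novak=1, Pham=2, Mbeki=3, Blum=4.
Faction 1 (peak Novak at position 1): ranking walks positions 1-2-3-4, expanding outward from the peak — single-peaked.
Faction 2 (peak Pham at position 2): ranking walks positions 2-3-1-4, expanding outward from the peak — single-peaked.
Faction 3 (peak Mbeki at position 3): ranking walks positions 3-4-2-1, expanding outward from the peak — single-peaked.
Faction 4 (peak Mbeki at position 3): ranking walks positions 3-2-4-1, expanding outward from the peak — single-peaked.
Faction 5 (peak Blum at position 4): ranking walks positions 4-3-2-1, expanding outward from the peak — single-peaked.
Faction 6 (peak Pham at position 2): ranking walks positions 2-1-3-4, expanding outward from the peak — single-peaked.
Every ranking is single-peaked on this axis.

yes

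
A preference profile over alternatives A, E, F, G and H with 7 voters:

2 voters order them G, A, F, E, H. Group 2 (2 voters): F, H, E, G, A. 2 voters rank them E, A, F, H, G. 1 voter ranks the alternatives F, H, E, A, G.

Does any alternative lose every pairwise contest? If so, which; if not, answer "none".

Pairwise majorities:
A vs E: A preferred on 2 ballots; E wins 5–2.
A vs F: A wins 4–3.
A vs G: A preferred on 2+1 = 3 ballots; G wins 4–3.
A vs H: A is ranked higher on 2+2 = 4 ballots, H on 3. A wins 4–3.
E vs F: F, 5–2.
E vs G: E is ranked higher on 2+2+1 = 5 ballots, G on 2. E wins 5–2.
E vs H: 4 to 3, E.
F vs G: F preferred on 2+2+1 = 5 ballots; F wins 5–2.
F vs H: F preferred on 2+2+2+1 = 7 ballots; F wins 7–0.
G–H: H 5–2.
Every alternative wins at least one matchup (A beats F; E beats A; F beats E; G beats A; H beats G), so there is no Condorcet loser.

none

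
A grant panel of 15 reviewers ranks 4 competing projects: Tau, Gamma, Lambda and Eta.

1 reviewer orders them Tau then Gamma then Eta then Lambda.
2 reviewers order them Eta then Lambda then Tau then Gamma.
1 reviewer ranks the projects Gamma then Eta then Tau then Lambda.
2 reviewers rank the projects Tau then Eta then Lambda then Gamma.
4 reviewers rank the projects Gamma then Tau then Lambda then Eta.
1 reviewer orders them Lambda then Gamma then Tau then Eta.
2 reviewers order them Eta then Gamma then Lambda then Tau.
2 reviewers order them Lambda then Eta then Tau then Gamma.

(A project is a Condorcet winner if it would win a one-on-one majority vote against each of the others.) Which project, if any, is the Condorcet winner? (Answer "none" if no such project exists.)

Head-to-head results (15 reviewers):
Tau vs Gamma: Tau preferred on 1+2+2+2 = 7 ballots; Gamma wins 8–7.
Tau vs Lambda: Tau preferred on 1+1+2+4 = 8 ballots; Tau wins 8–7.
Tau vs Eta: 1+2+4+1 = 8 for Tau, 7 for Eta — Tau by 8–7.
Gamma vs Lambda: Gamma preferred on 1+1+4+2 = 8 ballots; Gamma wins 8–7.
Gamma vs Eta: Gamma preferred on 1+1+4+1 = 7 ballots; Eta wins 8–7.
Lambda vs Eta: 7 to 8, Eta.
Each project drops at least one matchup (Tau loses to Gamma; Gamma loses to Eta; Lambda loses to Tau; Eta loses to Tau); the cycle Tau > Eta > Gamma > Tau rules out a Condorcet winner.

none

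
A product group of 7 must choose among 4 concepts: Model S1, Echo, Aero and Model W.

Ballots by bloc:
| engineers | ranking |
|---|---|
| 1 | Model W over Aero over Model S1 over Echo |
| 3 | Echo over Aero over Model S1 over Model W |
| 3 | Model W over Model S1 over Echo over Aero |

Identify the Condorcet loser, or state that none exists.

none

Head-to-head results (7 engineers):
Model S1 vs Echo: Model S1 is ranked higher on 1+3 = 4 ballots, Echo on 3. Model S1 wins 4–3.
Model S1 vs Aero: Model S1 is ranked higher on 3 ballots, Aero on 4. Aero wins 4–3.
Model S1–Model W: Model W 4–3.
Echo vs Aero: Echo is ranked higher on 3+3 = 6 ballots, Aero on 1. Echo wins 6–1.
Echo vs Model W: 3 for Echo, 4 for Model W — Model W by 4–3.
Aero vs Model W: Model W, 4–3.
Every design wins at least one matchup (Model S1 beats Echo; Echo beats Aero; Aero beats Model S1; Model W beats Model S1), so there is no Condorcet loser.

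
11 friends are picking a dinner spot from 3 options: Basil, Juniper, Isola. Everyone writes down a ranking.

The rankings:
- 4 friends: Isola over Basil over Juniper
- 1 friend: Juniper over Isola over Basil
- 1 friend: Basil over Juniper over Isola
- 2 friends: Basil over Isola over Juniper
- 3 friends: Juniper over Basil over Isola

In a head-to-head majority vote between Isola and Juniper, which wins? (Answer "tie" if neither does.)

Ballots ranking Isola above Juniper: 4 + 2 = 6.
Ballots ranking Juniper above Isola: 11 − 6 = 5.
Isola wins the head-to-head 6–5.

Isola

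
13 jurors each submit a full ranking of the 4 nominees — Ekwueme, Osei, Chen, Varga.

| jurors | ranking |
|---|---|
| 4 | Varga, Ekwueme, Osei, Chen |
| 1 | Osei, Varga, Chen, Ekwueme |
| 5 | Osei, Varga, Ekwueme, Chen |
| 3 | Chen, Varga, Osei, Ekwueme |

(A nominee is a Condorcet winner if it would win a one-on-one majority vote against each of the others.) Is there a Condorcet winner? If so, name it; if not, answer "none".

Head-to-head results (13 jurors):
Ekwueme vs Osei: Osei wins 9–4.
Ekwueme–Chen: Ekwueme 9–4.
Ekwueme–Varga: Varga 13–0.
Osei–Chen: Osei 10–3.
Osei vs Varga: Varga, 7–6.
Chen–Varga: Varga 10–3.
Only Varga has no losses; Varga is the Condorcet winner.

Varga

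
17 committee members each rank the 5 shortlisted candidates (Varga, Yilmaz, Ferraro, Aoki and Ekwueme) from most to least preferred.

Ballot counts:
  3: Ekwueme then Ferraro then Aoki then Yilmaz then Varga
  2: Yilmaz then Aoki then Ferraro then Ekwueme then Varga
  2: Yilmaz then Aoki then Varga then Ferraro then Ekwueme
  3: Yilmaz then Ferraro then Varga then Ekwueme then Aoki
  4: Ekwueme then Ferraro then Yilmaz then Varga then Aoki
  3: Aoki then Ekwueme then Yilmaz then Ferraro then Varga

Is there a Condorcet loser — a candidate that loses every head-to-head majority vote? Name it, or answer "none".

Pairwise majorities:
Varga vs Yilmaz: Yilmaz, 17–0.
Varga vs Ferraro: Varga preferred on 2 ballots; Ferraro wins 15–2.
Varga vs Aoki: Varga preferred on 3+4 = 7 ballots; Aoki wins 10–7.
Varga vs Ekwueme: Varga is ranked higher on 2+3 = 5 ballots, Ekwueme on 12. Ekwueme wins 12–5.
Yilmaz vs Ferraro: Yilmaz preferred on 2+2+3+3 = 10 ballots; Yilmaz wins 10–7.
Yilmaz vs Aoki: Yilmaz wins 11–6.
Yilmaz vs Ekwueme: Yilmaz is ranked higher on 2+2+3 = 7 ballots, Ekwueme on 10. Ekwueme wins 10–7.
Ferraro vs Aoki: 3+3+4 = 10 for Ferraro, 7 for Aoki — Ferraro by 10–7.
Ferraro vs Ekwueme: Ekwueme, 10–7.
Aoki vs Ekwueme: Ekwueme wins 10–7.
Varga is beaten in every head-to-head and is the Condorcet loser.

Varga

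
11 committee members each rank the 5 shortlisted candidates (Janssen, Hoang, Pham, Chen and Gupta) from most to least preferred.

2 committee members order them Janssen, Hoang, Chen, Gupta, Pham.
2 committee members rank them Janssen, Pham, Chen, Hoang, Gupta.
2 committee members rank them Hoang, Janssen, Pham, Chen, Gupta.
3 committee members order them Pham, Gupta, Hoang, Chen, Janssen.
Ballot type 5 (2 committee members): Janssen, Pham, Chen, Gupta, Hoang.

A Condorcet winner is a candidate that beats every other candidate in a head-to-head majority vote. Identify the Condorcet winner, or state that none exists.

Janssen

Pairwise majorities:
Janssen vs Hoang: Janssen wins 6–5.
Janssen vs Pham: Janssen wins 8–3.
Janssen vs Chen: Janssen, 8–3.
Janssen vs Gupta: Janssen, 8–3.
Hoang vs Pham: Pham, 7–4.
Hoang vs Chen: Hoang, 7–4.
Hoang–Gupta: Hoang 6–5.
Pham–Chen: Pham 9–2.
Pham–Gupta: Pham 9–2.
Chen vs Gupta: Chen wins 8–3.
Janssen defeats every rival head-to-head and is the Condorcet winner.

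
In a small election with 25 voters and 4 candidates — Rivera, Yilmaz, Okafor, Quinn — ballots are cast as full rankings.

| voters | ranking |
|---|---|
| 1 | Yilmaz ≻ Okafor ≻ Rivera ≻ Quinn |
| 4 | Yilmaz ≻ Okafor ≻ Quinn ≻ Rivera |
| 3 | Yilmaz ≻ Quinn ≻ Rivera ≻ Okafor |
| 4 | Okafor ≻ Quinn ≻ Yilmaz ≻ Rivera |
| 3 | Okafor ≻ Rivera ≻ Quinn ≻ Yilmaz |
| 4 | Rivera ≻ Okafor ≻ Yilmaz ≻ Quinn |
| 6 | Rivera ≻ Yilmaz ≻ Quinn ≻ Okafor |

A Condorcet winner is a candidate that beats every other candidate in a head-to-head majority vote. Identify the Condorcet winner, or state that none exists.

Rivera

Head-to-head results (25 voters):
Rivera vs Yilmaz: 3+4+6 = 13 for Rivera, 12 for Yilmaz — Rivera by 13–12.
Rivera vs Okafor: 3+4+6 = 13 for Rivera, 12 for Okafor — Rivera by 13–12.
Rivera vs Quinn: 14 to 11, Rivera.
Yilmaz vs Okafor: 1+4+3+6 = 14 for Yilmaz, 11 for Okafor — Yilmaz by 14–11.
Yilmaz vs Quinn: 1+4+3+4+6 = 18 for Yilmaz, 7 for Quinn — Yilmaz by 18–7.
Okafor vs Quinn: 16 to 9, Okafor.
Rivera wins every pairwise contest, so Rivera is the Condorcet winner.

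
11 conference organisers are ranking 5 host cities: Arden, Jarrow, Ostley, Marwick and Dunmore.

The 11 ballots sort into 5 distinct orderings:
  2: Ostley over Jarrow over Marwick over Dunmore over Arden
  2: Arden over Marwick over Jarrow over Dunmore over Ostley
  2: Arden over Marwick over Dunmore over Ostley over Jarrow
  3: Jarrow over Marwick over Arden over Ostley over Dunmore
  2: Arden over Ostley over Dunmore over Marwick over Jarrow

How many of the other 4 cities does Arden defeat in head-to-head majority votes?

4

Arden against each rival (11 organisers):
Arden vs Jarrow: Arden is ranked higher on 2+2+2 = 6 ballots, Jarrow on 5. Arden wins 6–5.
Arden vs Ostley: 2+2+3+2 = 9 for Arden, 2 for Ostley — Arden by 9–2.
Arden vs Marwick: Arden wins 6–5.
Arden vs Dunmore: Arden wins 9–2.
Arden beats Jarrow, Ostley, Marwick, Dunmore — 4 pairwise wins.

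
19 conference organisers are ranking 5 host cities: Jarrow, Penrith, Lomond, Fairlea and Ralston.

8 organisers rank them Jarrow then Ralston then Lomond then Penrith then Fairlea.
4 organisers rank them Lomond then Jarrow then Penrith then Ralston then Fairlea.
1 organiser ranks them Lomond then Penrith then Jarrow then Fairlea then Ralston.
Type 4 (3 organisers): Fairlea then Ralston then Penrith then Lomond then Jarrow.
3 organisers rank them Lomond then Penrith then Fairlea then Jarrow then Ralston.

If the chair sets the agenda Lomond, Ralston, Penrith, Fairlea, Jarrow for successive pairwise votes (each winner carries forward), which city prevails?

Jarrow

Round 1: Lomond vs Ralston — 8–11, Ralston advances.
Round 2: Ralston vs Penrith — 11–8, Ralston advances.
Round 3: Ralston vs Fairlea — 12–7, Ralston advances.
Round 4: Ralston vs Jarrow — 3–16, Jarrow advances.
Jarrow survives the agenda.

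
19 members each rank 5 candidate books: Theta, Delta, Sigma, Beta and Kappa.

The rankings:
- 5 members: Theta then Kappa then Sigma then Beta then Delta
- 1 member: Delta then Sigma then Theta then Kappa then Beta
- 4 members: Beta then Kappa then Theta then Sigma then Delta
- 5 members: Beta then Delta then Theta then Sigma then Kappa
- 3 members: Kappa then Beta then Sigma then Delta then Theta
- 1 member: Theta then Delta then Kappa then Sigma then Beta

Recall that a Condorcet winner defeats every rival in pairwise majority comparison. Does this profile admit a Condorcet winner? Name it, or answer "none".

Pairwise majorities:
Theta vs Delta: Theta preferred on 5+4+1 = 10 ballots; Theta wins 10–9.
Theta vs Sigma: Theta is ranked higher on 5+4+5+1 = 15 ballots, Sigma on 4. Theta wins 15–4.
Theta vs Beta: Beta, 12–7.
Theta–Kappa: Theta 12–7.
Delta–Sigma: Sigma 12–7.
Delta vs Beta: 2 to 17, Beta.
Delta–Kappa: Kappa 12–7.
Sigma vs Beta: Sigma is ranked higher on 5+1+1 = 7 ballots, Beta on 12. Beta wins 12–7.
Sigma–Kappa: Kappa 13–6.
Beta vs Kappa: Beta preferred on 4+5 = 9 ballots; Kappa wins 10–9.
Every book loses at least once (Theta loses to Beta; Delta loses to Theta; Sigma loses to Theta; Beta loses to Kappa; Kappa loses to Theta). The majority relation contains the cycle Theta → Kappa → Beta → Theta, so there is no Condorcet winner.

none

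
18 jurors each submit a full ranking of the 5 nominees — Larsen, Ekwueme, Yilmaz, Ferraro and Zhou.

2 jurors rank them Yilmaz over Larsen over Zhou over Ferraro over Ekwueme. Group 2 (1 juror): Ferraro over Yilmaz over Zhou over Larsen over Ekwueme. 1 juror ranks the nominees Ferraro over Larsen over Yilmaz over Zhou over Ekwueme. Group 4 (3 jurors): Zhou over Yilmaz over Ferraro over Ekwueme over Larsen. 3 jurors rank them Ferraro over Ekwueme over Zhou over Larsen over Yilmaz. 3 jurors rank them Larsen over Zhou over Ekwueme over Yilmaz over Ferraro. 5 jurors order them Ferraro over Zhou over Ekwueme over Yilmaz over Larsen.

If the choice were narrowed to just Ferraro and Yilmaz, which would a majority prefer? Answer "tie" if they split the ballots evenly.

Ballots ranking Ferraro above Yilmaz: 1 + 1 + 3 + 5 = 10.
Ballots ranking Yilmaz above Ferraro: 18 − 10 = 8.
Ferraro wins the head-to-head 10–8.

Ferraro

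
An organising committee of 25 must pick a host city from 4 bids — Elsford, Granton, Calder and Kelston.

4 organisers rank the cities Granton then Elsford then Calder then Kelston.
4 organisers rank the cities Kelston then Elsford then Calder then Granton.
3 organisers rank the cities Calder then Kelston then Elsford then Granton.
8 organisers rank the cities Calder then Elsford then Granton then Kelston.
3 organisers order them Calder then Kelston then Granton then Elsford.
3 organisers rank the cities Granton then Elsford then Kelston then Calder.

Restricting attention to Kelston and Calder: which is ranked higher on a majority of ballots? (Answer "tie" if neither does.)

Ballots ranking Kelston above Calder: 4 + 3 = 7.
Ballots ranking Calder above Kelston: 25 − 7 = 18.
Calder wins the head-to-head 18–7.

Calder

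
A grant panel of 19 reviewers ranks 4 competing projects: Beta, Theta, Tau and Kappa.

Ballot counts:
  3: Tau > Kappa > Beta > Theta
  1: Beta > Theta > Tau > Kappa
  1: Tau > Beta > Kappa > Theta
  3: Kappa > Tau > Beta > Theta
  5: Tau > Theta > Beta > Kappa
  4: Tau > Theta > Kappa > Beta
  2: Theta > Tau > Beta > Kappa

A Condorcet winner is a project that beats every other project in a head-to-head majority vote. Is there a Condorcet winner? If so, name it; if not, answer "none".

Tau

Pairwise majorities:
Beta vs Theta: 8 to 11, Theta.
Beta–Tau: Tau 18–1.
Beta vs Kappa: Beta preferred on 1+1+5+2 = 9 ballots; Kappa wins 10–9.
Theta vs Tau: 1+2 = 3 for Theta, 16 for Tau — Tau by 16–3.
Theta vs Kappa: Theta, 12–7.
Tau vs Kappa: 16 to 3, Tau.
Tau wins every pairwise contest, so Tau is the Condorcet winner.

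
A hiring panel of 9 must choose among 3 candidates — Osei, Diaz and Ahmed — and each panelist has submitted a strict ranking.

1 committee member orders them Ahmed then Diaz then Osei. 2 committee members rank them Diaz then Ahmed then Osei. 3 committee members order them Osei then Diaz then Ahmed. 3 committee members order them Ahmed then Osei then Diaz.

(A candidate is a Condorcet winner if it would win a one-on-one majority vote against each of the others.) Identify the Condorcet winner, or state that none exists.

Head-to-head results (9 committee members):
Osei vs Diaz: Osei, 6–3.
Osei vs Ahmed: Ahmed, 6–3.
Diaz vs Ahmed: Diaz wins 5–4.
Every candidate loses at least once (Osei loses to Ahmed; Diaz loses to Osei; Ahmed loses to Diaz). The majority relation contains the cycle Osei → Diaz → Ahmed → Osei, so there is no Condorcet winner.

none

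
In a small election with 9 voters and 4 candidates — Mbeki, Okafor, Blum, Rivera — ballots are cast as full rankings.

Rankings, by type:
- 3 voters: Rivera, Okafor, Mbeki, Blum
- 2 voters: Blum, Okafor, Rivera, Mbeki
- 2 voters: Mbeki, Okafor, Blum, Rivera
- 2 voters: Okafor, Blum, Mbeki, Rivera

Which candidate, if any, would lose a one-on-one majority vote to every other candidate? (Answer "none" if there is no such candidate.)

Head-to-head results (9 voters):
Mbeki vs Okafor: Mbeki is ranked higher on 2 ballots, Okafor on 7. Okafor wins 7–2.
Mbeki vs Blum: Mbeki is ranked higher on 3+2 = 5 ballots, Blum on 4. Mbeki wins 5–4.
Mbeki vs Rivera: Rivera, 5–4.
Okafor vs Blum: 3+2+2 = 7 for Okafor, 2 for Blum — Okafor by 7–2.
Okafor vs Rivera: 2+2+2 = 6 for Okafor, 3 for Rivera — Okafor by 6–3.
Blum vs Rivera: Blum, 6–3.
No candidate is winless: Mbeki beats Blum; Okafor beats Mbeki; Blum beats Rivera; Rivera beats Mbeki. There is no Condorcet loser.

none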